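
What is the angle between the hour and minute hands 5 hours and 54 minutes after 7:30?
First find the time 5 hours and 54 minutes after 7:30.
Total minutes: 7 x 60 + 30 + 5 x 60 + 54 = 804.
804 mod 720 = 84 minutes = 1:24.
Now compute the angle at 1:24:
Hour hand: 1 x 30 + 24 x 0.5 = 42 degrees
Minute hand: 24 x 6 = 144 degrees
Difference: |42 - 144| = 102 degrees
The angle is 102 degrees

Final answer: 102 degrees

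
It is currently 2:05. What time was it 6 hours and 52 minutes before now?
Starting time: 2:05 = 125 total minutes past 12:00
Subtracting: 6 hours and 52 minutes = 412 minutes
125 - 412 = -287 (negative, add 12 hours = 720) = 433 minutes
= 7 hours and 13 minutes past 12:00 = 7:13

Final answer: 7:13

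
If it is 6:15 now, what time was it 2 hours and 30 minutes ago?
Starting time: 6:15 = 375 total minutes past 12:00
Subtracting: 2 hours and 30 minutes = 150 minutes
375 - 150 = 225 minutes
= 3 hours and 45 minutes past 12:00 = 3:45

Final answer: 3:45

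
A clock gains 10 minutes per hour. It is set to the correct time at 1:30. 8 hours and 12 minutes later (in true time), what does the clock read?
For every 60 true minutes, the faulty clock advances 60 + 10 = 70 minutes.
True elapsed: 8 hours and 12 minutes = 492 minutes.
Faulty clock advances: 492 x 70/60 = 574 minutes (drift: 82 minutes ahead).
Shown time: 1:30 + 574 minutes = 11:04.

Final answer: 11:04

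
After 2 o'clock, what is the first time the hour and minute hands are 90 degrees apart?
At t minutes past 2:00, the hour hand is at 30 x 2 + 0.5t degrees and the minute hand is at 6t degrees.
The smaller angle between them is 90 degrees when |30H - 5.5t| = 90 or |30H - 5.5t| = 270.
With H = 2, solve 30 x 2 - 5.5t = +/- target for each target:
  t = (30 x 2 - 90) / 5.5 = -5.45 (outside (0, 60))
  t = (30 x 2 + 90) / 5.5 = 27.27
  t = (30 x 2 - 270) / 5.5 = -38.18 (outside (0, 60))
  t = (30 x 2 + 270) / 5.5 = 60 (outside (0, 60))
Valid solutions in (0, 60): {27.27} minutes.
The first occurrence is t = 27.27 minutes.
The hands form a 90-degree angle at 27.27 minutes past 2:00.

Final answer: 27.27 minutes past 2:00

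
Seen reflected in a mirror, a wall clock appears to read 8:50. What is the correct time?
Reflection across the vertical (12-6) axis maps a hand at angle A degrees to (360 - A) degrees, which sends a reading of T minutes past 12:00 to (720 - T) minutes past 12:00.
Mirror reads 8:50 = 530 minutes past 12:00.
Actual time: (720 - 530) mod 720 = 190 minutes = 3:10.

Final answer: 3:10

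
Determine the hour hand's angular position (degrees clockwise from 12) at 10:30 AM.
The hour hand moves 30 degrees per hour and 0.5 degrees per minute.
At 10:30: (10) x 30 + 30 x 0.5 = 300 + 15 = 315 degrees

Final answer: 315 degrees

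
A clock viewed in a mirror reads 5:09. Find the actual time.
Reflection across the vertical (12-6) axis maps a hand at angle A degrees to (360 - A) degrees, which sends a reading of T minutes past 12:00 to (720 - T) minutes past 12:00.
Mirror reads 5:09 = 309 minutes past 12:00.
Actual time: (720 - 309) mod 720 = 411 minutes = 6:51.

Final answer: 6:51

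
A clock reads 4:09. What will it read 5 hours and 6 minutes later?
Starting time: 4:09
Adding 6 minutes to 9 minutes: 9 + 6 = 15 minutes
Adding 5 hours: 4 + 5 = 9
Final time: 9:15

Final answer: 9:15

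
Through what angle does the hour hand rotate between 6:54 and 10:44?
The hour hand moves 0.5 degrees per minute.
Time elapsed: 10:44 - 6:54 = 230 minutes
Angular displacement: 230 x 0.5 = 115 degrees

Final answer: 115 degrees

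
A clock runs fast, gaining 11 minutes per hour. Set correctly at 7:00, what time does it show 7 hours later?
For every 60 true minutes, the faulty clock advances 60 + 11 = 71 minutes.
True elapsed: 7 hours = 420 minutes.
Faulty clock advances: 420 x 71/60 = 497 minutes (drift: 77 minutes ahead).
Shown time: 7:00 + 497 minutes = 3:17.

Final answer: 3:17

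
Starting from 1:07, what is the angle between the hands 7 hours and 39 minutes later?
First find the time 7 hours and 39 minutes after 1:07.
Total minutes: 1 x 60 + 7 + 7 x 60 + 39 = 526.
526 mod 720 = 526 minutes = 8:46.
Now compute the angle at 8:46:
Hour hand: 8 x 30 + 46 x 0.5 = 263 degrees
Minute hand: 46 x 6 = 276 degrees
Difference: |263 - 276| = 13 degrees
The angle is 13 degrees

Final answer: 13 degrees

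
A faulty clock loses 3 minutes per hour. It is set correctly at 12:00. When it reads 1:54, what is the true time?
For every 60 true minutes, the faulty clock advances 57 minutes, so 1 faulty-clock minute corresponds to 60/57 true minutes.
From 12:00 to 1:54 on the faulty dial is 114 minutes.
True elapsed: 114 x 60/57 = 120 minutes = 2 hours.
True time: 12:00 + 2 hours = 2:00.

Final answer: 2:00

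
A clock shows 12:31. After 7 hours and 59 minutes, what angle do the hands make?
First find the time 7 hours and 59 minutes after 12:31.
Total minutes: 12 x 60 + 31 + 7 x 60 + 59 = 1230.
1230 mod 720 = 510 minutes = 8:30.
Now compute the angle at 8:30:
Hour hand: 8 x 30 + 30 x 0.5 = 255 degrees
Minute hand: 30 x 6 = 180 degrees
Difference: |255 - 180| = 75 degrees
The angle is 75 degrees

Final answer: 75 degrees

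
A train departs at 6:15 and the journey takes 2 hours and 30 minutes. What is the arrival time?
Starting time: 6:15
Adding 30 minutes to 15 minutes: 15 + 30 = 45 minutes
Adding 2 hours: 6 + 2 = 8
Final time: 8:45

Final answer: 8:45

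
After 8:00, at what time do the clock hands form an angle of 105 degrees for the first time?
At t minutes past 8:00, the hour hand is at 30 x 8 + 0.5t degrees and the minute hand is at 6t degrees.
The smaller angle between them is 105 degrees when |30H - 5.5t| = 105 or |30H - 5.5t| = 255.
With H = 8, solve 30 x 8 - 5.5t = +/- target for each target:
  t = (30 x 8 - 105) / 5.5 = 24.55
  t = (30 x 8 + 105) / 5.5 = 62.73 (outside (0, 60))
  t = (30 x 8 - 255) / 5.5 = -2.73 (outside (0, 60))
  t = (30 x 8 + 255) / 5.5 = 90 (outside (0, 60))
Valid solutions in (0, 60): {24.55} minutes.
The first occurrence is t = 24.55 minutes.
The hands form a 105-degree angle at 24.55 minutes past 8:00.

Final answer: 24.55 minutes past 8:00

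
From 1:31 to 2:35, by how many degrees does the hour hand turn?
The hour hand moves 0.5 degrees per minute.
Time elapsed: 2:35 - 1:31 = 64 minutes
Angular displacement: 64 x 0.5 = 32 degrees

Final answer: 32 degrees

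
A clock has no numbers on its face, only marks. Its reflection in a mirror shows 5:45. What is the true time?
Reflection across the vertical (12-6) axis maps a hand at angle A degrees to (360 - A) degrees, which sends a reading of T minutes past 12:00 to (720 - T) minutes past 12:00.
Mirror reads 5:45 = 345 minutes past 12:00.
Actual time: (720 - 345) mod 720 = 375 minutes = 6:15.

Final answer: 6:15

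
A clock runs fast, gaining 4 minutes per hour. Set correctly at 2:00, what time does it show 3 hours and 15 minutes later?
For every 60 true minutes, the faulty clock advances 60 + 4 = 64 minutes.
True elapsed: 3 hours and 15 minutes = 195 minutes.
Faulty clock advances: 195 x 64/60 = 208 minutes (drift: 13 minutes ahead).
Shown time: 2:00 + 208 minutes = 5:28.

Final answer: 5:28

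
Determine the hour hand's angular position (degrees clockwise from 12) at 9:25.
The hour hand moves 30 degrees per hour and 0.5 degrees per minute.
At 9:25: (9) x 30 + 25 x 0.5 = 270 + 12.5 = 282.5 degrees

Final answer: 282.5 degrees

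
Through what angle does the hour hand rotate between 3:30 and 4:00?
The hour hand moves 0.5 degrees per minute.
Time elapsed: 4:00 - 3:30 = 30 minutes
Angular displacement: 30 x 0.5 = 15 degrees

Final answer: 15 degrees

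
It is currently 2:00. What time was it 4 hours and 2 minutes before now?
Starting time: 2:00 = 120 total minutes past 12:00
Subtracting: 4 hours and 2 minutes = 242 minutes
120 - 242 = -122 (negative, add 12 hours = 720) = 598 minutes
= 9 hours and 58 minutes past 12:00 = 9:58

Final answer: 9:58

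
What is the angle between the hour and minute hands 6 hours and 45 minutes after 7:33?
First find the time 6 hours and 45 minutes after 7:33.
Total minutes: 7 x 60 + 33 + 6 x 60 + 45 = 858.
858 mod 720 = 138 minutes = 2:18.
Now compute the angle at 2:18:
Hour hand: 2 x 30 + 18 x 0.5 = 69 degrees
Minute hand: 18 x 6 = 108 degrees
Difference: |69 - 108| = 39 degrees
The angle is 39 degrees

Final answer: 39 degrees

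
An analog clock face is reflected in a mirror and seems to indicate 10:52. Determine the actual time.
Reflection across the vertical (12-6) axis maps a hand at angle A degrees to (360 - A) degrees, which sends a reading of T minutes past 12:00 to (720 - T) minutes past 12:00.
Mirror reads 10:52 = 652 minutes past 12:00.
Actual time: (720 - 652) mod 720 = 68 minutes = 1:08.

Final answer: 1:08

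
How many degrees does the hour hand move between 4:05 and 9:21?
The hour hand moves 0.5 degrees per minute.
Time elapsed: 9:21 - 4:05 = 316 minutes
Angular displacement: 316 x 0.5 = 158 degrees

Final answer: 158 degrees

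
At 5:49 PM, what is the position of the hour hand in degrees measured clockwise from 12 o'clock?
The hour hand moves 30 degrees per hour and 0.5 degrees per minute.
At 5:49: (5) x 30 + 49 x 0.5 = 150 + 24.5 = 174.5 degrees

Final answer: 174.5 degrees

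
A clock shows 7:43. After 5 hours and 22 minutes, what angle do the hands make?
First find the time 5 hours and 22 minutes after 7:43.
Total minutes: 7 x 60 + 43 + 5 x 60 + 22 = 785.
785 mod 720 = 65 minutes = 1:05.
Now compute the angle at 1:05:
Hour hand: 1 x 30 + 5 x 0.5 = 32.5 degrees
Minute hand: 5 x 6 = 30 degrees
Difference: |32.5 - 30| = 2.5 degrees
The angle is 2.5 degrees

Final answer: 2.5 degrees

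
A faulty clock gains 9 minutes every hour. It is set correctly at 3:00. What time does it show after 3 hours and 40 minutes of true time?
For every 60 true minutes, the faulty clock advances 60 + 9 = 69 minutes.
True elapsed: 3 hours and 40 minutes = 220 minutes.
Faulty clock advances: 220 x 69/60 = 253 minutes (drift: 33 minutes ahead).
Shown time: 3:00 + 253 minutes = 7:13.

Final answer: 7:13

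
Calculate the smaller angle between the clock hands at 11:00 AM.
Hour hand position: 11 x 30 + 0 x 0.5 = 330 degrees
Minute hand position: 0 x 6 = 0 degrees
Difference: |330 - 0| = 330 degrees
Since 330 > 180, the smaller angle is 360 - 330 = 30 degrees

Final answer: 30 degrees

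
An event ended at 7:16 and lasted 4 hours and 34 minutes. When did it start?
Starting time: 7:16 = 436 total minutes past 12:00
Subtracting: 4 hours and 34 minutes = 274 minutes
436 - 274 = 162 minutes
= 2 hours and 42 minutes past 12:00 = 2:42

Final answer: 2:42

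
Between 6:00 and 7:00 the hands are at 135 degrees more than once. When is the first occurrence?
At t minutes past 6:00, the hour hand is at 30 x 6 + 0.5t degrees and the minute hand is at 6t degrees.
The smaller angle between them is 135 degrees when |30H - 5.5t| = 135 or |30H - 5.5t| = 225.
With H = 6, solve 30 x 6 - 5.5t = +/- target for each target:
  t = (30 x 6 - 135) / 5.5 = 8.18
  t = (30 x 6 + 135) / 5.5 = 57.27
  t = (30 x 6 - 225) / 5.5 = -8.18 (outside (0, 60))
  t = (30 x 6 + 225) / 5.5 = 73.64 (outside (0, 60))
Valid solutions in (0, 60): {8.18, 57.27} minutes.
The first occurrence is t = 8.18 minutes.
The hands form a 135-degree angle at 8.18 minutes past 6:00.

Final answer: 8.18 minutes past 6:00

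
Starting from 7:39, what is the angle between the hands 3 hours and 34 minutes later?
First find the time 3 hours and 34 minutes after 7:39.
Total minutes: 7 x 60 + 39 + 3 x 60 + 34 = 673.
673 mod 720 = 673 minutes = 11:13.
Now compute the angle at 11:13:
Hour hand: 11 x 30 + 13 x 0.5 = 336.5 degrees
Minute hand: 13 x 6 = 78 degrees
Difference: |336.5 - 78| = 258.5 degrees
Smaller angle: 360 - 258.5 = 101.5 degrees

Final answer: 101.5 degrees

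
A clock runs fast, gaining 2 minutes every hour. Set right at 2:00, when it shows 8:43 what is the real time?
For every 60 true minutes, the faulty clock advances 62 minutes, so 1 faulty-clock minute corresponds to 60/62 true minutes.
From 2:00 to 8:43 on the faulty dial is 403 minutes.
True elapsed: 403 x 60/62 = 390 minutes = 6 hours and 30 minutes.
True time: 2:00 + 6 hours and 30 minutes = 8:30.

Final answer: 8:30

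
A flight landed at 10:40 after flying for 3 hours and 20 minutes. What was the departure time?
Starting time: 10:40 = 640 total minutes past 12:00
Subtracting: 3 hours and 20 minutes = 200 minutes
640 - 200 = 440 minutes
= 7 hours and 20 minutes past 12:00 = 7:20

Final answer: 7:20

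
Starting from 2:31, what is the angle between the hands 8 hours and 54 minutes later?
First find the time 8 hours and 54 minutes after 2:31.
Total minutes: 2 x 60 + 31 + 8 x 60 + 54 = 685.
685 mod 720 = 685 minutes = 11:25.
Now compute the angle at 11:25:
Hour hand: 11 x 30 + 25 x 0.5 = 342.5 degrees
Minute hand: 25 x 6 = 150 degrees
Difference: |342.5 - 150| = 192.5 degrees
Smaller angle: 360 - 192.5 = 167.5 degrees

Final answer: 167.5 degrees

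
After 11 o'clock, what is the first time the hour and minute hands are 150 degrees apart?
At t minutes past 11:00, the hour hand is at 30 x 11 + 0.5t degrees and the minute hand is at 6t degrees.
The smaller angle between them is 150 degrees when |30H - 5.5t| = 150 or |30H - 5.5t| = 210.
With H = 11, solve 30 x 11 - 5.5t = +/- target for each target:
  t = (30 x 11 - 150) / 5.5 = 32.73
  t = (30 x 11 + 150) / 5.5 = 87.27 (outside (0, 60))
  t = (30 x 11 - 210) / 5.5 = 21.82
  t = (30 x 11 + 210) / 5.5 = 98.18 (outside (0, 60))
Valid solutions in (0, 60): {21.82, 32.73} minutes.
The first occurrence is t = 21.82 minutes.
The hands form a 150-degree angle at 21.82 minutes past 11:00.

Final answer: 21.82 minutes past 11:00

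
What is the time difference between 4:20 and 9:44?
From 4:20 to 9:44:
(9 x 60 + 44) - (4 x 60 + 20) = 584 - 260 = 324 minutes
= 5 hours and 24 minutes

Final answer: 5 hours and 24 minutes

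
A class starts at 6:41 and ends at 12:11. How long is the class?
From 6:41 to 12:11:
(12 x 60 + 11) - (6 x 60 + 41) = 731 - 401 = 330 minutes
= 5 hours and 30 minutes

Final answer: 5 hours and 30 minutes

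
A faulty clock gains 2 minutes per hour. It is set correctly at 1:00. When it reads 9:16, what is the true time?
For every 60 true minutes, the faulty clock advances 62 minutes, so 1 faulty-clock minute corresponds to 60/62 true minutes.
From 1:00 to 9:16 on the faulty dial is 496 minutes.
True elapsed: 496 x 60/62 = 480 minutes = 8 hours.
True time: 1:00 + 8 hours = 9:00.

Final answer: 9:00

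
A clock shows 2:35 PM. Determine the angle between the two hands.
Hour hand position: 2 x 30 + 35 x 0.5 = 77.5 degrees
Minute hand position: 35 x 6 = 210 degrees
Difference: |77.5 - 210| = 132.5 degrees
The angle between the hands is 132.5 degrees

Final answer: 132.5 degrees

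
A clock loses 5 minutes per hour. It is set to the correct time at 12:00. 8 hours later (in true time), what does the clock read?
For every 60 true minutes, the faulty clock advances 60 - 5 = 55 minutes.
True elapsed: 8 hours = 480 minutes.
Faulty clock advances: 480 x 55/60 = 440 minutes (drift: 40 minutes behind).
Shown time: 12:00 + 440 minutes = 7:20.

Final answer: 7:20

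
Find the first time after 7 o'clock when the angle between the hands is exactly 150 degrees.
At t minutes past 7:00, the hour hand is at 30 x 7 + 0.5t degrees and the minute hand is at 6t degrees.
The smaller angle between them is 150 degrees when |30H - 5.5t| = 150 or |30H - 5.5t| = 210.
With H = 7, solve 30 x 7 - 5.5t = +/- target for each target:
  t = (30 x 7 - 150) / 5.5 = 10.91
  t = (30 x 7 + 150) / 5.5 = 65.45 (outside (0, 60))
  t = (30 x 7 - 210) / 5.5 = 0 (outside (0, 60))
  t = (30 x 7 + 210) / 5.5 = 76.36 (outside (0, 60))
Valid solutions in (0, 60): {10.91} minutes.
The first occurrence is t = 10.91 minutes.
The hands form a 150-degree angle at 10.91 minutes past 7:00.

Final answer: 10.91 minutes past 7:00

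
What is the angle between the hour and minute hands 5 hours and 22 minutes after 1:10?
First find the time 5 hours and 22 minutes after 1:10.
Total minutes: 1 x 60 + 10 + 5 x 60 + 22 = 392.
392 mod 720 = 392 minutes = 6:32.
Now compute the angle at 6:32:
Hour hand: 6 x 30 + 32 x 0.5 = 196 degrees
Minute hand: 32 x 6 = 192 degrees
Difference: |196 - 192| = 4 degrees
The angle is 4 degrees

Final answer: 4 degrees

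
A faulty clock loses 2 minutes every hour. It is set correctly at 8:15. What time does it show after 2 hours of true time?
For every 60 true minutes, the faulty clock advances 60 - 2 = 58 minutes.
True elapsed: 2 hours = 120 minutes.
Faulty clock advances: 120 x 58/60 = 116 minutes (drift: 4 minutes behind).
Shown time: 8:15 + 116 minutes = 10:11.

Final answer: 10:11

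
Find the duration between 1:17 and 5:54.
From 1:17 to 5:54:
(5 x 60 + 54) - (1 x 60 + 17) = 354 - 77 = 277 minutes
= 4 hours and 37 minutes

Final answer: 4 hours and 37 minutes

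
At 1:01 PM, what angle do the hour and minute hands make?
Hour hand position: 1 x 30 + 1 x 0.5 = 30.5 degrees
Minute hand position: 1 x 6 = 6 degrees
Difference: |30.5 - 6| = 24.5 degrees
The angle between the hands is 24.5 degrees

Final answer: 24.5 degrees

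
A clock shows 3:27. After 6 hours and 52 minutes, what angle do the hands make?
First find the time 6 hours and 52 minutes after 3:27.
Total minutes: 3 x 60 + 27 + 6 x 60 + 52 = 619.
619 mod 720 = 619 minutes = 10:19.
Now compute the angle at 10:19:
Hour hand: 10 x 30 + 19 x 0.5 = 309.5 degrees
Minute hand: 19 x 6 = 114 degrees
Difference: |309.5 - 114| = 195.5 degrees
Smaller angle: 360 - 195.5 = 164.5 degrees

Final answer: 164.5 degrees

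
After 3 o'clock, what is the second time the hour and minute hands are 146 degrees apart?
At t minutes past 3:00, the hour hand is at 30 x 3 + 0.5t degrees and the minute hand is at 6t degrees.
The smaller angle between them is 146 degrees when |30H - 5.5t| = 146 or |30H - 5.5t| = 214.
With H = 3, solve 30 x 3 - 5.5t = +/- target for each target:
  t = (30 x 3 - 146) / 5.5 = -10.18 (outside (0, 60))
  t = (30 x 3 + 146) / 5.5 = 42.91
  t = (30 x 3 - 214) / 5.5 = -22.55 (outside (0, 60))
  t = (30 x 3 + 214) / 5.5 = 55.27
Valid solutions in (0, 60): {42.91, 55.27} minutes.
The second occurrence is t = 55.27 minutes.
The hands form a 146-degree angle at 55.27 minutes past 3:00.

Final answer: 55.27 minutes past 3:00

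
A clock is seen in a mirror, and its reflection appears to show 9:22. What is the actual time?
Reflection across the vertical (12-6) axis maps a hand at angle A degrees to (360 - A) degrees, which sends a reading of T minutes past 12:00 to (720 - T) minutes past 12:00.
Mirror reads 9:22 = 562 minutes past 12:00.
Actual time: (720 - 562) mod 720 = 158 minutes = 2:38.

Final answer: 2:38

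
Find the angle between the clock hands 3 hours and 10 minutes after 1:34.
First find the time 3 hours and 10 minutes after 1:34.
Total minutes: 1 x 60 + 34 + 3 x 60 + 10 = 284.
284 mod 720 = 284 minutes = 4:44.
Now compute the angle at 4:44:
Hour hand: 4 x 30 + 44 x 0.5 = 142 degrees
Minute hand: 44 x 6 = 264 degrees
Difference: |142 - 264| = 122 degrees
The angle is 122 degrees

Final answer: 122 degrees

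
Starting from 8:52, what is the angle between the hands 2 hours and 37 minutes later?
First find the time 2 hours and 37 minutes after 8:52.
Total minutes: 8 x 60 + 52 + 2 x 60 + 37 = 689.
689 mod 720 = 689 minutes = 11:29.
Now compute the angle at 11:29:
Hour hand: 11 x 30 + 29 x 0.5 = 344.5 degrees
Minute hand: 29 x 6 = 174 degrees
Difference: |344.5 - 174| = 170.5 degrees
The angle is 170.5 degrees

Final answer: 170.5 degrees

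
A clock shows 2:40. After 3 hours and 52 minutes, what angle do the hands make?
First find the time 3 hours and 52 minutes after 2:40.
Total minutes: 2 x 60 + 40 + 3 x 60 + 52 = 392.
392 mod 720 = 392 minutes = 6:32.
Now compute the angle at 6:32:
Hour hand: 6 x 30 + 32 x 0.5 = 196 degrees
Minute hand: 32 x 6 = 192 degrees
Difference: |196 - 192| = 4 degrees
The angle is 4 degrees

Final answer: 4 degrees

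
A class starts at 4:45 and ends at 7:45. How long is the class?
From 4:45 to 7:45:
(7 x 60 + 45) - (4 x 60 + 45) = 465 - 285 = 180 minutes
= 3 hours

Final answer: 3 hours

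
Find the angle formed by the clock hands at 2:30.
Hour hand position: 2 x 30 + 30 x 0.5 = 75 degrees
Minute hand position: 30 x 6 = 180 degrees
Difference: |75 - 180| = 105 degrees
The angle between the hands is 105 degrees

Final answer: 105 degrees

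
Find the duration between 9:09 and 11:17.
From 9:09 to 11:17:
(11 x 60 + 17) - (9 x 60 + 9) = 677 - 549 = 128 minutes
= 2 hours and 8 minutes

Final answer: 2 hours and 8 minutes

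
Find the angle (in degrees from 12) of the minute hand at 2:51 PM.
The minute hand moves 6 degrees per minute.
At 2:51: 51 x 6 = 306 degrees

Final answer: 306 degrees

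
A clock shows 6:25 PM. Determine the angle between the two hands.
Hour hand position: 6 x 30 + 25 x 0.5 = 192.5 degrees
Minute hand position: 25 x 6 = 150 degrees
Difference: |192.5 - 150| = 42.5 degrees
The angle between the hands is 42.5 degrees

Final answer: 42.5 degrees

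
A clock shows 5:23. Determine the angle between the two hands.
Hour hand position: 5 x 30 + 23 x 0.5 = 161.5 degrees
Minute hand position: 23 x 6 = 138 degrees
Difference: |161.5 - 138| = 23.5 degrees
The angle between the hands is 23.5 degrees

Final answer: 23.5 degrees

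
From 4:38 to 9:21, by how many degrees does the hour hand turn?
The hour hand moves 0.5 degrees per minute.
Time elapsed: 9:21 - 4:38 = 283 minutes
Angular displacement: 283 x 0.5 = 141.5 degrees

Final answer: 141.5 degrees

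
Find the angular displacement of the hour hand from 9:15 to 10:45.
The hour hand moves 0.5 degrees per minute.
Time elapsed: 10:45 - 9:15 = 90 minutes
Angular displacement: 90 x 0.5 = 45 degrees

Final answer: 45 degrees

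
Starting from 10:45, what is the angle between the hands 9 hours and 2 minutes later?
First find the time 9 hours and 2 minutes after 10:45.
Total minutes: 10 x 60 + 45 + 9 x 60 + 2 = 1187.
1187 mod 720 = 467 minutes = 7:47.
Now compute the angle at 7:47:
Hour hand: 7 x 30 + 47 x 0.5 = 233.5 degrees
Minute hand: 47 x 6 = 282 degrees
Difference: |233.5 - 282| = 48.5 degrees
The angle is 48.5 degrees

Final answer: 48.5 degrees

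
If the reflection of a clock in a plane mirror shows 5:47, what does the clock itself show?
Reflection across the vertical (12-6) axis maps a hand at angle A degrees to (360 - A) degrees, which sends a reading of T minutes past 12:00 to (720 - T) minutes past 12:00.
Mirror reads 5:47 = 347 minutes past 12:00.
Actual time: (720 - 347) mod 720 = 373 minutes = 6:13.

Final answer: 6:13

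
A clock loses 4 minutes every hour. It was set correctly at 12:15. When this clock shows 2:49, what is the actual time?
For every 60 true minutes, the faulty clock advances 56 minutes, so 1 faulty-clock minute corresponds to 60/56 true minutes.
From 12:15 to 2:49 on the faulty dial is 154 minutes.
True elapsed: 154 x 60/56 = 165 minutes = 2 hours and 45 minutes.
True time: 12:15 + 2 hours and 45 minutes = 3:00.

Final answer: 3:00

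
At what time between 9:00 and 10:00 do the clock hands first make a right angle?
At t minutes past 9:00, the hour hand is at 30 x 9 + 0.5t degrees and the minute hand is at 6t degrees.
The smaller angle between them is 90 degrees when |30H - 5.5t| = 90 or |30H - 5.5t| = 270.
With H = 9, solve 30 x 9 - 5.5t = +/- target for each target:
  t = (30 x 9 - 90) / 5.5 = 32.73
  t = (30 x 9 + 90) / 5.5 = 65.45 (outside (0, 60))
  t = (30 x 9 - 270) / 5.5 = 0 (outside (0, 60))
  t = (30 x 9 + 270) / 5.5 = 98.18 (outside (0, 60))
Valid solutions in (0, 60): {32.73} minutes.
First occurrence: t = 32.73 minutes.
The hands are at right angles at 32.73 minutes past 9:00.

Final answer: 32.73 minutes past 9:00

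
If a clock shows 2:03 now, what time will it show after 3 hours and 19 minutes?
Starting time: 2:03
Adding 19 minutes to 3 minutes: 3 + 19 = 22 minutes
Adding 3 hours: 2 + 3 = 5
Final time: 5:22

Final answer: 5:22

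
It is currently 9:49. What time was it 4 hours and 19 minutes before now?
Starting time: 9:49 = 589 total minutes past 12:00
Subtracting: 4 hours and 19 minutes = 259 minutes
589 - 259 = 330 minutes
= 5 hours and 30 minutes past 12:00 = 5:30

Final answer: 5:30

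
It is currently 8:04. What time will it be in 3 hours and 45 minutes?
Starting time: 8:04
Adding 45 minutes to 4 minutes: 4 + 45 = 49 minutes
Adding 3 hours: 8 + 3 = 11
Final time: 11:49

Final answer: 11:49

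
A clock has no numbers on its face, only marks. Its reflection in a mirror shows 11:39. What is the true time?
Reflection across the vertical (12-6) axis maps a hand at angle A degrees to (360 - A) degrees, which sends a reading of T minutes past 12:00 to (720 - T) minutes past 12:00.
Mirror reads 11:39 = 699 minutes past 12:00.
Actual time: (720 - 699) mod 720 = 21 minutes = 12:21.

Final answer: 12:21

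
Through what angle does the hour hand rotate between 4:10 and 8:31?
The hour hand moves 0.5 degrees per minute.
Time elapsed: 8:31 - 4:10 = 261 minutes
Angular displacement: 261 x 0.5 = 130.5 degrees

Final answer: 130.5 degrees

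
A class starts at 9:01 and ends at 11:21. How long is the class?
From 9:01 to 11:21:
(11 x 60 + 21) - (9 x 60 + 1) = 681 - 541 = 140 minutes
= 2 hours and 20 minutes

Final answer: 2 hours and 20 minutes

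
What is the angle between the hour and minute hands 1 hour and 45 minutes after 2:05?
First find the time 1 hour and 45 minutes after 2:05.
Total minutes: 2 x 60 + 5 + 1 x 60 + 45 = 230.
230 mod 720 = 230 minutes = 3:50.
Now compute the angle at 3:50:
Hour hand: 3 x 30 + 50 x 0.5 = 115 degrees
Minute hand: 50 x 6 = 300 degrees
Difference: |115 - 300| = 185 degrees
Smaller angle: 360 - 185 = 175 degrees

Final answer: 175 degrees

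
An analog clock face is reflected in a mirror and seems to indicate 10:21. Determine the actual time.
Reflection across the vertical (12-6) axis maps a hand at angle A degrees to (360 - A) degrees, which sends a reading of T minutes past 12:00 to (720 - T) minutes past 12:00.
Mirror reads 10:21 = 621 minutes past 12:00.
Actual time: (720 - 621) mod 720 = 99 minutes = 1:39.

Final answer: 1:39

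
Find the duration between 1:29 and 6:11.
From 1:29 to 6:11:
(6 x 60 + 11) - (1 x 60 + 29) = 371 - 89 = 282 minutes
= 4 hours and 42 minutes

Final answer: 4 hours and 42 minutes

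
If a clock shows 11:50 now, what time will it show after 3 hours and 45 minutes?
Starting time: 11:50
Adding 45 minutes to 50 minutes: 50 + 45 = 95 minutes = 1 hour and 35 minutes
Adding 3 hours: 11 + 3 + 1 (carry) = 15 - 12 = 3
Final time: 3:35

Final answer: 3:35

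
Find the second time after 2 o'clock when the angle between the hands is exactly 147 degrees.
At t minutes past 2:00, the hour hand is at 30 x 2 + 0.5t degrees and the minute hand is at 6t degrees.
The smaller angle between them is 147 degrees when |30H - 5.5t| = 147 or |30H - 5.5t| = 213.
With H = 2, solve 30 x 2 - 5.5t = +/- target for each target:
  t = (30 x 2 - 147) / 5.5 = -15.82 (outside (0, 60))
  t = (30 x 2 + 147) / 5.5 = 37.64
  t = (30 x 2 - 213) / 5.5 = -27.82 (outside (0, 60))
  t = (30 x 2 + 213) / 5.5 = 49.64
Valid solutions in (0, 60): {37.64, 49.64} minutes.
The second occurrence is t = 49.64 minutes.
The hands form a 147-degree angle at 49.64 minutes past 2:00.

Final answer: 49.64 minutes past 2:00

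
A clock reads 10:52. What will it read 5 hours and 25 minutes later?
Starting time: 10:52
Adding 25 minutes to 52 minutes: 52 + 25 = 77 minutes = 1 hour and 17 minutes
Adding 5 hours: 10 + 5 + 1 (carry) = 16 - 12 = 4
Final time: 4:17

Final answer: 4:17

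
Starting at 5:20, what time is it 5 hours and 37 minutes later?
Starting time: 5:20
Adding 37 minutes to 20 minutes: 20 + 37 = 57 minutes
Adding 5 hours: 5 + 5 = 10
Final time: 10:57

Final answer: 10:57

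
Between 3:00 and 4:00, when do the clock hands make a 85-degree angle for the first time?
At t minutes past 3:00, the hour hand is at 30 x 3 + 0.5t degrees and the minute hand is at 6t degrees.
The smaller angle between them is 85 degrees when |30H - 5.5t| = 85 or |30H - 5.5t| = 275.
With H = 3, solve 30 x 3 - 5.5t = +/- target for each target:
  t = (30 x 3 - 85) / 5.5 = 0.91
  t = (30 x 3 + 85) / 5.5 = 31.82
  t = (30 x 3 - 275) / 5.5 = -33.64 (outside (0, 60))
  t = (30 x 3 + 275) / 5.5 = 66.36 (outside (0, 60))
Valid solutions in (0, 60): {0.91, 31.82} minutes.
The first occurrence is t = 0.91 minutes.
The hands form a 85-degree angle at 0.91 minutes past 3:00.

Final answer: 0.91 minutes past 3:00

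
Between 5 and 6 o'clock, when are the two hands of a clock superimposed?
The minute hand gains 5.5 degrees per minute on the hour hand.
At 5:00, the hour hand is at 150 degrees and the minute hand is at 0 degrees.
The gap is 150 degrees. Time to close: 150/5.5 = 60 x 5/11 = 27.27 minutes.
The hands overlap at 27.27 minutes past 5:00.

Final answer: 27.27 minutes past 5:00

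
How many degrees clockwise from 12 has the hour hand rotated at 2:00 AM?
The hour hand moves 30 degrees per hour and 0.5 degrees per minute.
At 2:00: (2) x 30 + 0 x 0.5 = 60 + 0 = 60 degrees

Final answer: 60 degrees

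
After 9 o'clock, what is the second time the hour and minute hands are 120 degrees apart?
At t minutes past 9:00, the hour hand is at 30 x 9 + 0.5t degrees and the minute hand is at 6t degrees.
The smaller angle between them is 120 degrees when |30H - 5.5t| = 120 or |30H - 5.5t| = 240.
With H = 9, solve 30 x 9 - 5.5t = +/- target for each target:
  t = (30 x 9 - 120) / 5.5 = 27.27
  t = (30 x 9 + 120) / 5.5 = 70.91 (outside (0, 60))
  t = (30 x 9 - 240) / 5.5 = 5.45
  t = (30 x 9 + 240) / 5.5 = 92.73 (outside (0, 60))
Valid solutions in (0, 60): {5.45, 27.27} minutes.
The second occurrence is t = 27.27 minutes.
The hands form a 120-degree angle at 27.27 minutes past 9:00.

Final answer: 27.27 minutes past 9:00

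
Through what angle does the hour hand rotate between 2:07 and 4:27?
The hour hand moves 0.5 degrees per minute.
Time elapsed: 4:27 - 2:07 = 140 minutes
Angular displacement: 140 x 0.5 = 70 degrees

Final answer: 70 degrees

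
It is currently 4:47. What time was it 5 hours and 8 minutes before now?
Starting time: 4:47 = 287 total minutes past 12:00
Subtracting: 5 hours and 8 minutes = 308 minutes
287 - 308 = -21 (negative, add 12 hours = 720) = 699 minutes
= 11 hours and 39 minutes past 12:00 = 11:39

Final answer: 11:39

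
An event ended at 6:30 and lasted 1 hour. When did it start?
Starting time: 6:30 = 390 total minutes past 12:00
Subtracting: 1 hour = 60 minutes
390 - 60 = 330 minutes
= 5 hours and 30 minutes past 12:00 = 5:30

Final answer: 5:30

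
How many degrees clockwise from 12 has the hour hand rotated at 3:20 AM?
The hour hand moves 30 degrees per hour and 0.5 degrees per minute.
At 3:20: (3) x 30 + 20 x 0.5 = 90 + 10 = 100 degrees

Final answer: 100 degrees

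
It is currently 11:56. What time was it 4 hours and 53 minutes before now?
Starting time: 11:56 = 716 total minutes past 12:00
Subtracting: 4 hours and 53 minutes = 293 minutes
716 - 293 = 423 minutes
= 7 hours and 3 minutes past 12:00 = 7:03

Final answer: 7:03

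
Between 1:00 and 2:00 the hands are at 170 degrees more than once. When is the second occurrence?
At t minutes past 1:00, the hour hand is at 30 x 1 + 0.5t degrees and the minute hand is at 6t degrees.
The smaller angle between them is 170 degrees when |30H - 5.5t| = 170 or |30H - 5.5t| = 190.
With H = 1, solve 30 x 1 - 5.5t = +/- target for each target:
  t = (30 x 1 - 170) / 5.5 = -25.45 (outside (0, 60))
  t = (30 x 1 + 170) / 5.5 = 36.36
  t = (30 x 1 - 190) / 5.5 = -29.09 (outside (0, 60))
  t = (30 x 1 + 190) / 5.5 = 40
Valid solutions in (0, 60): {36.36, 40} minutes.
The second occurrence is t = 40 minutes.
The hands form a 170-degree angle at 40 minutes past 1:00.

Final answer: 40 minutes past 1:00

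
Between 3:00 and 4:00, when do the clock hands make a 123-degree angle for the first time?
At t minutes past 3:00, the hour hand is at 30 x 3 + 0.5t degrees and the minute hand is at 6t degrees.
The smaller angle between them is 123 degrees when |30H - 5.5t| = 123 or |30H - 5.5t| = 237.
With H = 3, solve 30 x 3 - 5.5t = +/- target for each target:
  t = (30 x 3 - 123) / 5.5 = -6 (outside (0, 60))
  t = (30 x 3 + 123) / 5.5 = 38.73
  t = (30 x 3 - 237) / 5.5 = -26.73 (outside (0, 60))
  t = (30 x 3 + 237) / 5.5 = 59.45
Valid solutions in (0, 60): {38.73, 59.45} minutes.
The first occurrence is t = 38.73 minutes.
The hands form a 123-degree angle at 38.73 minutes past 3:00.

Final answer: 38.73 minutes past 3:00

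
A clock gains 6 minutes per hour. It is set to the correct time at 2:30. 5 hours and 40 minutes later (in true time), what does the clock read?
For every 60 true minutes, the faulty clock advances 60 + 6 = 66 minutes.
True elapsed: 5 hours and 40 minutes = 340 minutes.
Faulty clock advances: 340 x 66/60 = 374 minutes (drift: 34 minutes ahead).
Shown time: 2:30 + 374 minutes = 8:44.

Final answer: 8:44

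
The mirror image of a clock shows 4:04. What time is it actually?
Reflection across the vertical (12-6) axis maps a hand at angle A degrees to (360 - A) degrees, which sends a reading of T minutes past 12:00 to (720 - T) minutes past 12:00.
Mirror reads 4:04 = 244 minutes past 12:00.
Actual time: (720 - 244) mod 720 = 476 minutes = 7:56.

Final answer: 7:56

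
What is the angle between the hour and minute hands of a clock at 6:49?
Hour hand position: 6 x 30 + 49 x 0.5 = 204.5 degrees
Minute hand position: 49 x 6 = 294 degrees
Difference: |204.5 - 294| = 89.5 degrees
The angle between the hands is 89.5 degrees

Final answer: 89.5 degrees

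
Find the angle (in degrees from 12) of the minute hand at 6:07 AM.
The minute hand moves 6 degrees per minute.
At 6:07: 7 x 6 = 42 degrees

Final answer: 42 degrees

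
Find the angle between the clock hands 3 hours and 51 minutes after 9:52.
First find the time 3 hours and 51 minutes after 9:52.
Total minutes: 9 x 60 + 52 + 3 x 60 + 51 = 823.
823 mod 720 = 103 minutes = 1:43.
Now compute the angle at 1:43:
Hour hand: 1 x 30 + 43 x 0.5 = 51.5 degrees
Minute hand: 43 x 6 = 258 degrees
Difference: |51.5 - 258| = 206.5 degrees
Smaller angle: 360 - 206.5 = 153.5 degrees

Final answer: 153.5 degrees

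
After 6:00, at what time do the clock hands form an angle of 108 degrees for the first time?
At t minutes past 6:00, the hour hand is at 30 x 6 + 0.5t degrees and the minute hand is at 6t degrees.
The smaller angle between them is 108 degrees when |30H - 5.5t| = 108 or |30H - 5.5t| = 252.
With H = 6, solve 30 x 6 - 5.5t = +/- target for each target:
  t = (30 x 6 - 108) / 5.5 = 13.09
  t = (30 x 6 + 108) / 5.5 = 52.36
  t = (30 x 6 - 252) / 5.5 = -13.09 (outside (0, 60))
  t = (30 x 6 + 252) / 5.5 = 78.55 (outside (0, 60))
Valid solutions in (0, 60): {13.09, 52.36} minutes.
The first occurrence is t = 13.09 minutes.
The hands form a 108-degree angle at 13.09 minutes past 6:00.

Final answer: 13.09 minutes past 6:00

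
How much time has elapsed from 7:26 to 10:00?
From 7:26 to 10:00:
(10 x 60 + 0) - (7 x 60 + 26) = 600 - 446 = 154 minutes
= 2 hours and 34 minutes

Final answer: 2 hours and 34 minutes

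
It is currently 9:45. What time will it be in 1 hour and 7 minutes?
Starting time: 9:45
Adding 7 minutes to 45 minutes: 45 + 7 = 52 minutes
Adding 1 hour: 9 + 1 = 10
Final time: 10:52

Final answer: 10:52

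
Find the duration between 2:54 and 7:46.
From 2:54 to 7:46:
(7 x 60 + 46) - (2 x 60 + 54) = 466 - 174 = 292 minutes
= 4 hours and 52 minutes

Final answer: 4 hours and 52 minutes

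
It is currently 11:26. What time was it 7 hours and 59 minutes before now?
Starting time: 11:26 = 686 total minutes past 12:00
Subtracting: 7 hours and 59 minutes = 479 minutes
686 - 479 = 207 minutes
= 3 hours and 27 minutes past 12:00 = 3:27

Final answer: 3:27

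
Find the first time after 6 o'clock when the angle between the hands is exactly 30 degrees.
At t minutes past 6:00, the hour hand is at 30 x 6 + 0.5t degrees and the minute hand is at 6t degrees.
The smaller angle between them is 30 degrees when |30H - 5.5t| = 30 or |30H - 5.5t| = 330.
With H = 6, solve 30 x 6 - 5.5t = +/- target for each target:
  t = (30 x 6 - 30) / 5.5 = 27.27
  t = (30 x 6 + 30) / 5.5 = 38.18
  t = (30 x 6 - 330) / 5.5 = -27.27 (outside (0, 60))
  t = (30 x 6 + 330) / 5.5 = 92.73 (outside (0, 60))
Valid solutions in (0, 60): {27.27, 38.18} minutes.
The first occurrence is t = 27.27 minutes.
The hands form a 30-degree angle at 27.27 minutes past 6:00.

Final answer: 27.27 minutes past 6:00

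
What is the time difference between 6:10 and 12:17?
From 6:10 to 12:17:
(12 x 60 + 17) - (6 x 60 + 10) = 737 - 370 = 367 minutes
= 6 hours and 7 minutes

Final answer: 6 hours and 7 minutes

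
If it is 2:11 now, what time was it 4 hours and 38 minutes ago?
Starting time: 2:11 = 131 total minutes past 12:00
Subtracting: 4 hours and 38 minutes = 278 minutes
131 - 278 = -147 (negative, add 12 hours = 720) = 573 minutes
= 9 hours and 33 minutes past 12:00 = 9:33

Final answer: 9:33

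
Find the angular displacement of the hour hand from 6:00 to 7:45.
The hour hand moves 0.5 degrees per minute.
Time elapsed: 7:45 - 6:00 = 105 minutes
Angular displacement: 105 x 0.5 = 52.5 degrees

Final answer: 52.5 degrees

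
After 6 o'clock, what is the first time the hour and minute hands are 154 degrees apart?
At t minutes past 6:00, the hour hand is at 30 x 6 + 0.5t degrees and the minute hand is at 6t degrees.
The smaller angle between them is 154 degrees when |30H - 5.5t| = 154 or |30H - 5.5t| = 206.
With H = 6, solve 30 x 6 - 5.5t = +/- target for each target:
  t = (30 x 6 - 154) / 5.5 = 4.73
  t = (30 x 6 + 154) / 5.5 = 60.73 (outside (0, 60))
  t = (30 x 6 - 206) / 5.5 = -4.73 (outside (0, 60))
  t = (30 x 6 + 206) / 5.5 = 70.18 (outside (0, 60))
Valid solutions in (0, 60): {4.73} minutes.
The first occurrence is t = 4.73 minutes.
The hands form a 154-degree angle at 4.73 minutes past 6:00.

Final answer: 4.73 minutes past 6:00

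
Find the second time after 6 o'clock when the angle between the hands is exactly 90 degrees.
At t minutes past 6:00, the hour hand is at 30 x 6 + 0.5t degrees and the minute hand is at 6t degrees.
The smaller angle between them is 90 degrees when |30H - 5.5t| = 90 or |30H - 5.5t| = 270.
With H = 6, solve 30 x 6 - 5.5t = +/- target for each target:
  t = (30 x 6 - 90) / 5.5 = 16.36
  t = (30 x 6 + 90) / 5.5 = 49.09
  t = (30 x 6 - 270) / 5.5 = -16.36 (outside (0, 60))
  t = (30 x 6 + 270) / 5.5 = 81.82 (outside (0, 60))
Valid solutions in (0, 60): {16.36, 49.09} minutes.
The second occurrence is t = 49.09 minutes.
The hands form a 90-degree angle at 49.09 minutes past 6:00.

Final answer: 49.09 minutes past 6:00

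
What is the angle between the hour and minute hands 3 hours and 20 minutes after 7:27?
First find the time 3 hours and 20 minutes after 7:27.
Total minutes: 7 x 60 + 27 + 3 x 60 + 20 = 647.
647 mod 720 = 647 minutes = 10:47.
Now compute the angle at 10:47:
Hour hand: 10 x 30 + 47 x 0.5 = 323.5 degrees
Minute hand: 47 x 6 = 282 degrees
Difference: |323.5 - 282| = 41.5 degrees
The angle is 41.5 degrees

Final answer: 41.5 degrees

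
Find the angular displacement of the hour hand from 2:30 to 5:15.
The hour hand moves 0.5 degrees per minute.
Time elapsed: 5:15 - 2:30 = 165 minutes
Angular displacement: 165 x 0.5 = 82.5 degrees

Final answer: 82.5 degrees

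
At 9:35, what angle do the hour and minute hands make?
Hour hand position: 9 x 30 + 35 x 0.5 = 287.5 degrees
Minute hand position: 35 x 6 = 210 degrees
Difference: |287.5 - 210| = 77.5 degrees
The angle between the hands is 77.5 degrees

Final answer: 77.5 degrees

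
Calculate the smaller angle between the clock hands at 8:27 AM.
Hour hand position: 8 x 30 + 27 x 0.5 = 253.5 degrees
Minute hand position: 27 x 6 = 162 degrees
Difference: |253.5 - 162| = 91.5 degrees
The angle between the hands is 91.5 degrees

Final answer: 91.5 degrees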